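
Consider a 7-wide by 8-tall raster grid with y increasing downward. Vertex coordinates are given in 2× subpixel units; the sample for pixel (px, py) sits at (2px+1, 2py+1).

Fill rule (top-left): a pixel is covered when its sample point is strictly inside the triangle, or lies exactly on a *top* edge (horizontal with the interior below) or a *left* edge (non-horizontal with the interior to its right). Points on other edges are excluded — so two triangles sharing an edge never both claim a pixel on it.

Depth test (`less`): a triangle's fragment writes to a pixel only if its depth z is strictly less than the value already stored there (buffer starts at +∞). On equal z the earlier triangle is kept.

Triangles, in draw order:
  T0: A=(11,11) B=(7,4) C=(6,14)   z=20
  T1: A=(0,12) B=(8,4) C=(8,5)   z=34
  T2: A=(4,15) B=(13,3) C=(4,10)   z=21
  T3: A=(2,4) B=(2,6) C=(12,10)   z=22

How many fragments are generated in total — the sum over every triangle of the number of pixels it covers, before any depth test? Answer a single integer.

T0:
  2·area = 47  (B↔C swapped to make it positive)
  edge (11, 11)→(6, 14): d=(-5,3) right/bottom  bias=-1
  edge (6, 14)→(7, 4): d=(1,-10) top-left  bias=+0
  edge (7, 4)→(11, 11): d=(4,7) right/bottom  bias=-1
    (3,2)@(7, 5): e=[42,1,4] → #
    (4,2)@(9, 5): e=[36,21,-10] → ·
    (3,3)@(7, 7): e=[32,3,12] → #
    (4,3)@(9, 7): e=[26,23,-2] → ·
    (3,4)@(7, 9): e=[22,5,20] → #
    (4,4)@(9, 9): e=[16,25,6] → #
    (5,4)@(11, 9): e=[10,45,-8] → ·
    (3,5)@(7, 11): e=[12,7,28] → #
    (5,5)@(11, 11): e=[0,47,0] → ·  [on edge]
    (3,6)@(7, 13): e=[2,9,36] → #
    (4,6)@(9, 13): e=[-4,29,22] → ·
    (3,7)@(7, 15): e=[-8,11,44] → ·
  covered (7 px):
    · · · · · · ·
    · · · · · · ·
    · · · # · · ·
    · · · # · · ·
    · · · # # · ·
    · · · # # · ·
    · · · # · · ·
    · · · · · · ·
T1:
  2·area = 8
  edge (0, 12)→(8, 4): d=(8,-8) top-left  bias=+0
  edge (8, 4)→(8, 5): d=(0,1) right/bottom  bias=-1
  edge (8, 5)→(0, 12): d=(-8,7) right/bottom  bias=-1
    (5,0)@(11, 1): e=[0,-3,11] → ·  [on edge]
    (4,1)@(9, 3): e=[0,-1,9] → ·  [on edge]
    (3,2)@(7, 5): e=[0,1,7] → #  [on edge]
    (4,2)@(9, 5): e=[16,-1,-7] → ·
    (2,3)@(5, 7): e=[0,3,5] → #  [on edge]
    (3,3)@(7, 7): e=[16,1,-9] → ·
    (1,4)@(3, 9): e=[0,5,3] → #  [on edge]
    (2,4)@(5, 9): e=[16,3,-11] → ·
    (0,5)@(1, 11): e=[0,7,1] → #  [on edge]
    (1,5)@(3, 11): e=[16,5,-13] → ·
    (0,6)@(1, 13): e=[16,7,-15] → ·
  covered (4 px):
    · · · · · · ·
    · · · · · · ·
    · · · # · · ·
    · · # · · · ·
    · # · · · · ·
    # · · · · · ·
    · · · · · · ·
    · · · · · · ·
T2:
  2·area = 45  (B↔C swapped to make it positive)
  edge (4, 15)→(4, 10): d=(0,-5) top-left  bias=+0
  edge (4, 10)→(13, 3): d=(9,-7) top-left  bias=+0
  edge (13, 3)→(4, 15): d=(-9,12) right/bottom  bias=-1
    (6,1)@(13, 3): e=[45,0,0] → ·  [on edge]
    (5,2)@(11, 5): e=[35,4,6] → #
    (6,2)@(13, 5): e=[45,18,-18] → ·
    (4,3)@(9, 7): e=[25,8,12] → #
    (5,3)@(11, 7): e=[35,22,-12] → ·
    (3,4)@(7, 9): e=[15,12,18] → #
    (4,4)@(9, 9): e=[25,26,-6] → ·
    (2,5)@(5, 11): e=[5,16,24] → #
    (3,5)@(7, 11): e=[15,30,0] → ·  [on edge]
    (2,6)@(5, 13): e=[5,34,6] → #
    (3,6)@(7, 13): e=[15,48,-18] → ·
    (2,7)@(5, 15): e=[5,52,-12] → ·
  covered (5 px):
    · · · · · · ·
    · · · · · · ·
    · · · · · # ·
    · · · · # · ·
    · · · # · · ·
    · · # · · · ·
    · · # · · · ·
    · · · · · · ·
T3:
  2·area = 20  (B↔C swapped to make it positive)
  edge (2, 4)→(12, 10): d=(10,6) right/bottom  bias=-1
  edge (12, 10)→(2, 6): d=(-10,-4) top-left  bias=+0
  edge (2, 6)→(2, 4): d=(0,-2) top-left  bias=+0
    (1,2)@(3, 5): e=[4,14,2] → #
    (2,2)@(5, 5): e=[-8,22,6] → ·
    (1,3)@(3, 7): e=[24,-6,2] → ·
    (2,3)@(5, 7): e=[12,2,6] → #
    (3,3)@(7, 7): e=[0,10,10] → ·  [on edge]
    (2,4)@(5, 9): e=[32,-18,6] → ·
  covered (2 px):
    · · · · · · ·
    · · · · · · ·
    · # · · · · ·
    · · # · · · ·
    · · · · · · ·
    · · · · · · ·
    · · · · · · ·
    · · · · · · ·

Final: 18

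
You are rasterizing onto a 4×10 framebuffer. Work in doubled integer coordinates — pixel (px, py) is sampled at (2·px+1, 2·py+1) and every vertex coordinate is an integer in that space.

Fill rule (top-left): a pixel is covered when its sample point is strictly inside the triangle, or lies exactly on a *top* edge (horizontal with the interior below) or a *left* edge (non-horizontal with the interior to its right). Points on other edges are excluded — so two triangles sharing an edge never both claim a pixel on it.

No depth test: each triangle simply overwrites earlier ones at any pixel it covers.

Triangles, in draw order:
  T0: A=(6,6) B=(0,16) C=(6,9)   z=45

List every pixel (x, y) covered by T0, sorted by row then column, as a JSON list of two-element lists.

T0:
  2·area = 18  (B↔C swapped to make it positive)
  edge (6, 6)→(6, 9): d=(0,3) right/bottom  bias=-1
  edge (6, 9)→(0, 16): d=(-6,7) right/bottom  bias=-1
  edge (0, 16)→(6, 6): d=(6,-10) top-left  bias=+0
    (2,4)@(5, 9): e=[3,7,8] → X
    (3,4)@(7, 9): e=[-3,-7,28] → .
    (1,5)@(3, 11): e=[9,9,0] → X  [on edge]
    (2,5)@(5, 11): e=[3,-5,20] → .
    (1,6)@(3, 13): e=[9,-3,12] → .
  covered (2 px):
    . . . .
    . . . .
    . . . .
    . . . .
    . . X .
    . X . .
    . . . .
    . . . .
    . . . .
    . . . .

Answer: [[2,4],[1,5]]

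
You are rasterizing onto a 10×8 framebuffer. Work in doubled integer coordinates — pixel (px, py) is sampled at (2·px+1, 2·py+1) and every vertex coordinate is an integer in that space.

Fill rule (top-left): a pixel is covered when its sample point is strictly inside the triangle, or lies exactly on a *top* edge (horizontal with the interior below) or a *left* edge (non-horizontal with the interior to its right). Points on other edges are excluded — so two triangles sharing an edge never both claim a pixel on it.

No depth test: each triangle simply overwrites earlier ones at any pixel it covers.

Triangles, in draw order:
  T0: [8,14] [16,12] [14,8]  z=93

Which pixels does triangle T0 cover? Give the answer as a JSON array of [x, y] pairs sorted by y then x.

T0:
  2·area = 36  (B↔C swapped to make it positive)
  edge (8, 14)→(14, 8): d=(6,-6) top-left  bias=+0
  edge (14, 8)→(16, 12): d=(2,4) right/bottom  bias=-1
  edge (16, 12)→(8, 14): d=(-8,2) right/bottom  bias=-1
    (9,1)@(19, 3): e=[0,-30,66] → ·  [on edge]
    (8,2)@(17, 5): e=[0,-18,54] → ·  [on edge]
    (7,3)@(15, 7): e=[0,-6,42] → ·  [on edge]
    (6,4)@(13, 9): e=[0,6,30] → █  [on edge]
    (7,4)@(15, 9): e=[12,-2,26] → ·
    (5,5)@(11, 11): e=[0,18,18] → █  [on edge]
    (7,5)@(15, 11): e=[24,2,10] → █
    (8,5)@(17, 11): e=[36,-6,6] → ·
    (4,6)@(9, 13): e=[0,30,6] → █  [on edge]
    (6,6)@(13, 13): e=[24,14,-2] → ·
    (7,6)@(15, 13): e=[36,6,-6] → ·
    (3,7)@(7, 15): e=[0,42,-6] → ·  [on edge]
  covered (6 px):
    · · · · · · · · · ·
    · · · · · · · · · ·
    · · · · · · · · · ·
    · · · · · · · · · ·
    · · · · · · █ · · ·
    · · · · · █ █ █ · ·
    · · · · █ █ · · · ·
    · · · · · · · · · ·

Result: [[6,4],[5,5],[6,5],[7,5],[4,6],[5,6]]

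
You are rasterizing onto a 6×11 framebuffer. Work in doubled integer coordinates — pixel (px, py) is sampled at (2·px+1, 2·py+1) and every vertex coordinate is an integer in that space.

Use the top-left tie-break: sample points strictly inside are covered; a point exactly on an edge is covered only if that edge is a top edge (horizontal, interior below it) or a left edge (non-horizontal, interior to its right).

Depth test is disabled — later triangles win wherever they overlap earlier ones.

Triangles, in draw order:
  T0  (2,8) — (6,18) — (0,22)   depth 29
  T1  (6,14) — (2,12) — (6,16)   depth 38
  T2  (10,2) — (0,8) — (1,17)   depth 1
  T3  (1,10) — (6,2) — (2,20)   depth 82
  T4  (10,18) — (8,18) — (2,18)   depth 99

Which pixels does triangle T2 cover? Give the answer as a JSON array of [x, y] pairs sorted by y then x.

T0:
  2·area = 76
  edge (2, 8)→(6, 18): d=(4,10) right/bottom  bias=-1
  edge (6, 18)→(0, 22): d=(-6,4) right/bottom  bias=-1
  edge (0, 22)→(2, 8): d=(2,-14) top-left  bias=+0
    (1,0)@(3, 1): e=[-38,114,0] → ·  [on edge]
    (1,5)@(3, 11): e=[2,54,20] → #
    (2,5)@(5, 11): e=[-18,46,48] → ·
    (1,6)@(3, 13): e=[10,42,24] → #
    (2,6)@(5, 13): e=[-10,34,52] → ·
    (0,7)@(1, 15): e=[38,38,0] → #  [on edge]
    (2,7)@(5, 15): e=[-2,22,56] → ·
    (0,8)@(1, 17): e=[46,26,4] → #
    (2,8)@(5, 17): e=[6,10,60] → #
    (3,8)@(7, 17): e=[-14,2,88] → ·
    (0,9)@(1, 19): e=[54,14,8] → #
    (2,9)@(5, 19): e=[14,-2,64] → ·
  covered (10 px):
    · · · · · ·
    · · · · · ·
    · · · · · ·
    · · · · · ·
    · · · · · ·
    · # · · · ·
    · # · · · ·
    # # · · · ·
    # # # · · ·
    # # · · · ·
    # · · · · ·
T1:
  2·area = 8  (B↔C swapped to make it positive)
  edge (6, 14)→(6, 16): d=(0,2) right/bottom  bias=-1
  edge (6, 16)→(2, 12): d=(-4,-4) top-left  bias=+0
  edge (2, 12)→(6, 14): d=(4,2) right/bottom  bias=-1
    (0,5)@(1, 11): e=[10,0,-2] → ·  [on edge]
    (1,6)@(3, 13): e=[6,0,2] → #  [on edge]
    (2,6)@(5, 13): e=[2,8,-2] → ·
    (1,7)@(3, 15): e=[6,-8,10] → ·
    (2,7)@(5, 15): e=[2,0,6] → #  [on edge]
    (3,7)@(7, 15): e=[-2,8,2] → ·
    (2,8)@(5, 17): e=[2,-8,14] → ·
    (3,8)@(7, 17): e=[-2,0,10] → ·  [on edge]
    (4,9)@(9, 19): e=[-6,0,14] → ·  [on edge]
    (5,10)@(11, 21): e=[-10,0,18] → ·  [on edge]
  covered (2 px):
    · · · · · ·
    · · · · · ·
    · · · · · ·
    · · · · · ·
    · · · · · ·
    · · · · · ·
    · # · · · ·
    · · # · · ·
    · · · · · ·
    · · · · · ·
    · · · · · ·
T2:
  2·area = 96  (B↔C swapped to make it positive)
  edge (10, 2)→(1, 17): d=(-9,15) right/bottom  bias=-1
  edge (1, 17)→(0, 8): d=(-1,-9) top-left  bias=+0
  edge (0, 8)→(10, 2): d=(10,-6) top-left  bias=+0
    (4,1)@(9, 3): e=[6,86,4] → #
    (5,1)@(11, 3): e=[-24,104,16] → ·
    (2,2)@(5, 5): e=[48,48,0] → #  [on edge]
    (3,2)@(7, 5): e=[18,66,12] → #
    (4,2)@(9, 5): e=[-12,84,24] → ·
    (1,3)@(3, 7): e=[60,28,8] → #
    (3,3)@(7, 7): e=[0,64,32] → ·  [on edge]
    (0,4)@(1, 9): e=[72,8,16] → #
    (3,4)@(7, 9): e=[-18,62,52] → ·
    (0,5)@(1, 11): e=[54,6,36] → #
    (2,5)@(5, 11): e=[-6,42,60] → ·
    (0,6)@(1, 13): e=[36,4,56] → #
    (0,8)@(1, 17): e=[0,0,96] → ·  [on edge]
  covered (13 px):
    · · · · · ·
    · · · · # ·
    · · # # · ·
    · # # · · ·
    # # # · · ·
    # # · · · ·
    # # · · · ·
    # · · · · ·
    · · · · · ·
    · · · · · ·
    · · · · · ·
T3:
  2·area = 58
  edge (1, 10)→(6, 2): d=(5,-8) top-left  bias=+0
  edge (6, 2)→(2, 20): d=(-4,18) right/bottom  bias=-1
  edge (2, 20)→(1, 10): d=(-1,-10) top-left  bias=+0
    (2,2)@(5, 5): e=[7,6,45] → #
    (3,2)@(7, 5): e=[23,-30,65] → ·
    (1,3)@(3, 7): e=[1,34,23] → #
    (2,3)@(5, 7): e=[17,-2,43] → ·
    (1,4)@(3, 9): e=[11,26,21] → #
    (2,4)@(5, 9): e=[27,-10,41] → ·
    (1,5)@(3, 11): e=[21,18,19] → #
    (2,5)@(5, 11): e=[37,-18,39] → ·
    (1,6)@(3, 13): e=[31,10,17] → #
    (2,6)@(5, 13): e=[47,-26,37] → ·
    (1,7)@(3, 15): e=[41,2,15] → #
    (2,7)@(5, 15): e=[57,-34,35] → ·
  covered (6 px):
    · · · · · ·
    · · · · · ·
    · · # · · ·
    · # · · · ·
    · # · · · ·
    · # · · · ·
    · # · · · ·
    · # · · · ·
    · · · · · ·
    · · · · · ·
    · · · · · ·
T4:
  degenerate (2·area = 0) — covers nothing

Answer: [[4,1],[2,2],[3,2],[1,3],[2,3],[0,4],[1,4],[2,4],[0,5],[1,5],[0,6],[1,6],[0,7]]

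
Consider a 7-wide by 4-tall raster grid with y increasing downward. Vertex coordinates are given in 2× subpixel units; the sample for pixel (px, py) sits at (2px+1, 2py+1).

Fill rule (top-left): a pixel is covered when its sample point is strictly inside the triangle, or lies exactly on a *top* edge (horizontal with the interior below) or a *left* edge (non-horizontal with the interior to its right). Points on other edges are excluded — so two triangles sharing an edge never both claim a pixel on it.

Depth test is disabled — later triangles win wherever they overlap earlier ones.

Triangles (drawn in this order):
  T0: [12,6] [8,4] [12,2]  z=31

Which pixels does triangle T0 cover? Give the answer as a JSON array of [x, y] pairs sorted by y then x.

T0:
  2·area = 16
  edge (12, 6)→(8, 4): d=(-4,-2) top-left  bias=+0
  edge (8, 4)→(12, 2): d=(4,-2) top-left  bias=+0
  edge (12, 2)→(12, 6): d=(0,4) right/bottom  bias=-1
    (5,1)@(11, 3): e=[10,2,4] → #
    (6,1)@(13, 3): e=[14,6,-4] → ·
    (5,2)@(11, 5): e=[2,10,4] → #
    (6,2)@(13, 5): e=[6,14,-4] → ·
    (5,3)@(11, 7): e=[-6,18,4] → ·
  covered (2 px):
    · · · · · · ·
    · · · · · # ·
    · · · · · # ·
    · · · · · · ·

Answer: [[5,1],[5,2]]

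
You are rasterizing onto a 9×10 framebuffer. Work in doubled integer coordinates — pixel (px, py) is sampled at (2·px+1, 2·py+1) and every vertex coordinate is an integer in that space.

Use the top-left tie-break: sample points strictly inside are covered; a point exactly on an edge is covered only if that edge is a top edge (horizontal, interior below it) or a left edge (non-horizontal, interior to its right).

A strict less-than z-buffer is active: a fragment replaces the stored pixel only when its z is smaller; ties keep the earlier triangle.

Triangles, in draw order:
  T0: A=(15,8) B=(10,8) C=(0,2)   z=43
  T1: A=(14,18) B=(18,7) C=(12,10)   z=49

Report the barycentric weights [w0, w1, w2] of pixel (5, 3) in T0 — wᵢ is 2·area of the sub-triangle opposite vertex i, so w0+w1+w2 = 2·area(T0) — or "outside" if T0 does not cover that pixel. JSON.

T0:
  2·area = 30
  edge (15, 8)→(10, 8): d=(-5,0) right/bottom  bias=-1
  edge (10, 8)→(0, 2): d=(-10,-6) top-left  bias=+0
  edge (0, 2)→(15, 8): d=(15,6) right/bottom  bias=-1
    (2,2)@(5, 5): e=[15,0,15] → █  [on edge]
    (3,2)@(7, 5): e=[15,12,3] → █
    (4,2)@(9, 5): e=[15,24,-9] → ·
    (2,3)@(5, 7): e=[5,-20,45] → ·
    (3,3)@(7, 7): e=[5,-8,33] → ·
    (4,3)@(9, 7): e=[5,4,21] → █
    (5,3)@(11, 7): e=[5,16,9] → █
    (6,3)@(13, 7): e=[5,28,-3] → ·
    (4,4)@(9, 9): e=[-5,-16,51] → ·
    (5,4)@(11, 9): e=[-5,-4,39] → ·
    (7,5)@(15, 11): e=[-15,0,45] → ·  [on edge]
  covered (4 px):
    · · · · · · · · ·
    · · · · · · · · ·
    · · █ █ · · · · ·
    · · · · █ █ · · ·
    · · · · · · · · ·
    · · · · · · · · ·
    · · · · · · · · ·
    · · · · · · · · ·
    · · · · · · · · ·
    · · · · · · · · ·
T1:
  2·area = 54  (B↔C swapped to make it positive)
  edge (14, 18)→(12, 10): d=(-2,-8) top-left  bias=+0
  edge (12, 10)→(18, 7): d=(6,-3) top-left  bias=+0
  edge (18, 7)→(14, 18): d=(-4,11) right/bottom  bias=-1
    (7,4)@(15, 9): e=[26,3,25] → █
    (8,4)@(17, 9): e=[42,9,3] → █
    (6,5)@(13, 11): e=[6,9,39] → █
    (8,5)@(17, 11): e=[38,21,-5] → ·
    (6,6)@(13, 13): e=[2,21,31] → █
    (8,6)@(17, 13): e=[34,33,-13] → ·
    (6,7)@(13, 15): e=[-2,33,23] → ·
    (7,7)@(15, 15): e=[14,39,1] → █
    (8,7)@(17, 15): e=[30,45,-21] → ·
    (7,8)@(15, 17): e=[10,51,-7] → ·
  covered (7 px):
    · · · · · · · · ·
    · · · · · · · · ·
    · · · · · · · · ·
    · · · · · · · · ·
    · · · · · · · █ █
    · · · · · · █ █ ·
    · · · · · · █ █ ·
    · · · · · · · █ ·
    · · · · · · · · ·
    · · · · · · · · ·

Result: [16,9,5]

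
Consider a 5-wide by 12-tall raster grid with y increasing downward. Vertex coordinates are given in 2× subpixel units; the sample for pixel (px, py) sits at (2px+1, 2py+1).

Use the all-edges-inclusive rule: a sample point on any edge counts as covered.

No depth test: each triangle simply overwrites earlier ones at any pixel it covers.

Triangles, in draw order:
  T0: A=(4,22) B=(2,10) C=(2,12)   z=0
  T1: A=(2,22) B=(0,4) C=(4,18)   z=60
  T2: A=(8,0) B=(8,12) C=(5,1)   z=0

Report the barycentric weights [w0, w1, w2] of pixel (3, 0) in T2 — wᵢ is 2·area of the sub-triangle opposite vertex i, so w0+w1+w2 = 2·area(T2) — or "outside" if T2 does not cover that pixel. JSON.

T0:
  2·area = 4  (B↔C swapped to make it positive)
  edge (4, 22)→(2, 12): d=(-2,-10) inclusive
  edge (2, 12)→(2, 10): d=(0,-2) inclusive
  edge (2, 10)→(4, 22): d=(2,12) inclusive
    (0,3)@(1, 7): e=[0,-2,6] → ·  [on edge]
    (1,8)@(3, 17): e=[0,2,2] → #  [on edge]
    (2,8)@(5, 17): e=[20,6,-22] → ·
    (1,9)@(3, 19): e=[-4,2,6] → ·
  covered (1 px):
    · · · · ·
    · · · · ·
    · · · · ·
    · · · · ·
    · · · · ·
    · · · · ·
    · · · · ·
    · · · · ·
    · # · · ·
    · · · · ·
    · · · · ·
    · · · · ·
T1:
  2·area = 44
  edge (2, 22)→(0, 4): d=(-2,-18) inclusive
  edge (0, 4)→(4, 18): d=(4,14) inclusive
  edge (4, 18)→(2, 22): d=(-2,4) inclusive
    (0,4)@(1, 9): e=[8,6,30] → #
    (1,4)@(3, 9): e=[44,-22,22] → ·
    (0,5)@(1, 11): e=[4,14,26] → #
    (1,5)@(3, 11): e=[40,-14,18] → ·
    (0,6)@(1, 13): e=[0,22,22] → #  [on edge]
    (1,6)@(3, 13): e=[36,-6,14] → ·
    (0,7)@(1, 15): e=[-4,30,18] → ·
    (1,7)@(3, 15): e=[32,2,10] → #
    (2,7)@(5, 15): e=[68,-26,2] → ·
    (1,8)@(3, 17): e=[28,10,6] → #
    (2,8)@(5, 17): e=[64,-18,-2] → ·
    (1,9)@(3, 19): e=[24,18,2] → #
  covered (6 px):
    · · · · ·
    · · · · ·
    · · · · ·
    · · · · ·
    # · · · ·
    # · · · ·
    # · · · ·
    · # · · ·
    · # · · ·
    · # · · ·
    · · · · ·
    · · · · ·
T2:
  2·area = 36
  edge (8, 0)→(8, 12): d=(0,12) inclusive
  edge (8, 12)→(5, 1): d=(-3,-11) inclusive
  edge (5, 1)→(8, 0): d=(3,-1) inclusive
    (2,0)@(5, 1): e=[36,0,0] → #  [on edge]
    (3,0)@(7, 1): e=[12,22,2] → #
    (4,0)@(9, 1): e=[-12,44,4] → ·
    (2,1)@(5, 3): e=[36,-6,6] → ·
    (3,1)@(7, 3): e=[12,16,8] → #
    (4,1)@(9, 3): e=[-12,38,10] → ·
    (3,2)@(7, 5): e=[12,10,14] → #
    (4,2)@(9, 5): e=[-12,32,16] → ·
    (3,3)@(7, 7): e=[12,4,20] → #
    (4,3)@(9, 7): e=[-12,26,22] → ·
    (3,4)@(7, 9): e=[12,-2,26] → ·
  covered (5 px):
    · · # # ·
    · · · # ·
    · · · # ·
    · · · # ·
    · · · · ·
    · · · · ·
    · · · · ·
    · · · · ·
    · · · · ·
    · · · · ·
    · · · · ·
    · · · · ·

Result: [22,2,12]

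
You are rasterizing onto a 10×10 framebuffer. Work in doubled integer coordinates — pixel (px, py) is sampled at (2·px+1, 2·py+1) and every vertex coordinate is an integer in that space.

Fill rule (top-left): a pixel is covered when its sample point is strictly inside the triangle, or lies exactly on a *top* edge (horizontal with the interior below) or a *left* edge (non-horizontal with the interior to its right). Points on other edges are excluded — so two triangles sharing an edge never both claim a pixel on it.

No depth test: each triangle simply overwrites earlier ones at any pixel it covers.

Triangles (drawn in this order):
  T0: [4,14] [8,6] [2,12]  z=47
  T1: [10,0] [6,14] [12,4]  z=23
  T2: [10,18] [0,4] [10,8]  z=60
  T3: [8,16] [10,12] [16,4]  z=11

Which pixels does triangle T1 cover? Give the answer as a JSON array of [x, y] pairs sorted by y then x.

T0:
  2·area = 24  (B↔C swapped to make it positive)
  edge (4, 14)→(2, 12): d=(-2,-2) top-left  bias=+0
  edge (2, 12)→(8, 6): d=(6,-6) top-left  bias=+0
  edge (8, 6)→(4, 14): d=(-4,8) right/bottom  bias=-1
    (6,0)@(13, 1): e=[44,0,-20] → ·  [on edge]
    (5,1)@(11, 3): e=[36,0,-12] → ·  [on edge]
    (4,2)@(9, 5): e=[28,0,-4] → ·  [on edge]
    (3,3)@(7, 7): e=[20,0,4] → #  [on edge]
    (4,3)@(9, 7): e=[24,12,-12] → ·
    (2,4)@(5, 9): e=[12,0,12] → #  [on edge]
    (3,4)@(7, 9): e=[16,12,-4] → ·
    (0,5)@(1, 11): e=[0,-12,36] → ·  [on edge]
    (1,5)@(3, 11): e=[4,0,20] → #  [on edge]
    (3,5)@(7, 11): e=[12,24,-12] → ·
    (0,6)@(1, 13): e=[-4,0,28] → ·  [on edge]
    (1,6)@(3, 13): e=[0,12,12] → #  [on edge]
    (2,7)@(5, 15): e=[0,36,-12] → ·  [on edge]
    (3,8)@(7, 17): e=[0,60,-36] → ·  [on edge]
    (4,9)@(9, 19): e=[0,84,-60] → ·  [on edge]
  covered (5 px):
    · · · · · · · · · ·
    · · · · · · · · · ·
    · · · · · · · · · ·
    · · · # · · · · · ·
    · · # · · · · · · ·
    · # # · · · · · · ·
    · # · · · · · · · ·
    · · · · · · · · · ·
    · · · · · · · · · ·
    · · · · · · · · · ·
T1:
  2·area = 44  (B↔C swapped to make it positive)
  edge (10, 0)→(12, 4): d=(2,4) right/bottom  bias=-1
  edge (12, 4)→(6, 14): d=(-6,10) right/bottom  bias=-1
  edge (6, 14)→(10, 0): d=(4,-14) top-left  bias=+0
    (5,1)@(11, 3): e=[2,16,26] → #
    (6,1)@(13, 3): e=[-6,-4,54] → ·
    (4,2)@(9, 5): e=[14,24,6] → #
    (6,2)@(13, 5): e=[-2,-16,62] → ·
    (4,3)@(9, 7): e=[18,12,14] → #
    (5,3)@(11, 7): e=[10,-8,42] → ·
    (4,4)@(9, 9): e=[22,0,22] → ·  [on edge]
    (3,5)@(7, 11): e=[34,8,2] → #
    (4,5)@(9, 11): e=[26,-12,30] → ·
    (3,6)@(7, 13): e=[38,-4,10] → ·
    (1,9)@(3, 19): e=[66,0,-22] → ·  [on edge]
  covered (5 px):
    · · · · · · · · · ·
    · · · · · # · · · ·
    · · · · # # · · · ·
    · · · · # · · · · ·
    · · · · · · · · · ·
    · · · # · · · · · ·
    · · · · · · · · · ·
    · · · · · · · · · ·
    · · · · · · · · · ·
    · · · · · · · · · ·
T2:
  2·area = 100
  edge (10, 18)→(0, 4): d=(-10,-14) top-left  bias=+0
  edge (0, 4)→(10, 8): d=(10,4) right/bottom  bias=-1
  edge (10, 8)→(10, 18): d=(0,10) right/bottom  bias=-1
    (0,2)@(1, 5): e=[4,6,90] → #
    (1,2)@(3, 5): e=[32,-2,70] → ·
    (0,3)@(1, 7): e=[-16,26,90] → ·
    (1,3)@(3, 7): e=[12,18,70] → #
    (2,3)@(5, 7): e=[40,10,50] → #
    (3,3)@(7, 7): e=[68,2,30] → #
    (4,3)@(9, 7): e=[96,-6,10] → ·
    (1,4)@(3, 9): e=[-8,38,70] → ·
    (2,4)@(5, 9): e=[20,30,50] → #
    (4,4)@(9, 9): e=[76,14,10] → #
    (5,4)@(11, 9): e=[104,6,-10] → ·
    (2,5)@(5, 11): e=[0,50,50] → #  [on edge]
  covered (13 px):
    · · · · · · · · · ·
    · · · · · · · · · ·
    # · · · · · · · · ·
    · # # # · · · · · ·
    · · # # # · · · · ·
    · · # # # · · · · ·
    · · · # # · · · · ·
    · · · · # · · · · ·
    · · · · · · · · · ·
    · · · · · · · · · ·
T3:
  2·area = 8
  edge (8, 16)→(10, 12): d=(2,-4) top-left  bias=+0
  edge (10, 12)→(16, 4): d=(6,-8) top-left  bias=+0
  edge (16, 4)→(8, 16): d=(-8,12) right/bottom  bias=-1
    (5,5)@(11, 11): e=[2,2,4] → #
    (6,5)@(13, 11): e=[10,18,-20] → ·
    (5,6)@(11, 13): e=[6,14,-12] → ·
  covered (1 px):
    · · · · · · · · · ·
    · · · · · · · · · ·
    · · · · · · · · · ·
    · · · · · · · · · ·
    · · · · · · · · · ·
    · · · · · # · · · ·
    · · · · · · · · · ·
    · · · · · · · · · ·
    · · · · · · · · · ·
    · · · · · · · · · ·

Answer: [[5,1],[4,2],[5,2],[4,3],[3,5]]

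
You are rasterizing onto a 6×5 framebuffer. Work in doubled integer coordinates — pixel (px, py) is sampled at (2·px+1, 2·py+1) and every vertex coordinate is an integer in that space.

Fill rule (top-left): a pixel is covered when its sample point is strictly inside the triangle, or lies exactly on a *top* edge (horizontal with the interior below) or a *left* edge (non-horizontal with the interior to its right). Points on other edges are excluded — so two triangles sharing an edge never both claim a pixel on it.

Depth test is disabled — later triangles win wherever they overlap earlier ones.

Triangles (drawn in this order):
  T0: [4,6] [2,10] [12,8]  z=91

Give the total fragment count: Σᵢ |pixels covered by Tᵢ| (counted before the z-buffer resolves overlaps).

T0:
  2·area = 36  (B↔C swapped to make it positive)
  edge (4, 6)→(12, 8): d=(8,2) right/bottom  bias=-1
  edge (12, 8)→(2, 10): d=(-10,2) right/bottom  bias=-1
  edge (2, 10)→(4, 6): d=(2,-4) top-left  bias=+0
    (2,3)@(5, 7): e=[6,24,6] → X
    (3,3)@(7, 7): e=[2,20,14] → X
    (4,3)@(9, 7): e=[-2,16,22] → .
    (1,4)@(3, 9): e=[26,8,2] → X
    (3,4)@(7, 9): e=[18,0,18] → .  [on edge]
  covered (4 px):
    . . . . . .
    . . . . . .
    . . . . . .
    . . X X . .
    . X X . . .

Final: 4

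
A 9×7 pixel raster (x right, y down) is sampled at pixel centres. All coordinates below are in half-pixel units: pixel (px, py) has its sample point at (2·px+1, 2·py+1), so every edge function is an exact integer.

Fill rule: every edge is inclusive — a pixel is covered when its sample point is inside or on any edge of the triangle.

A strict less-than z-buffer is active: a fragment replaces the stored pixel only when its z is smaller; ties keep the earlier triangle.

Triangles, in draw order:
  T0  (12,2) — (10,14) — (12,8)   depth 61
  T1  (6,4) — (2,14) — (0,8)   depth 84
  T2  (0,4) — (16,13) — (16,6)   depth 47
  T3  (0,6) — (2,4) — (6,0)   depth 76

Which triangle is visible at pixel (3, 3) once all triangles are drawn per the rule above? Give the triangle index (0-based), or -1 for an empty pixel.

T0:
  2·area = 12  (B↔C swapped to make it positive)
  edge (12, 2)→(12, 8): d=(0,6) inclusive
  edge (12, 8)→(10, 14): d=(-2,6) inclusive
  edge (10, 14)→(12, 2): d=(2,-12) inclusive
    (6,2)@(13, 5): e=[-6,0,18] → .  [on edge]
    (5,4)@(11, 9): e=[6,4,2] → X
    (6,4)@(13, 9): e=[-6,-8,26] → .
    (5,5)@(11, 11): e=[6,0,6] → X  [on edge]
    (6,5)@(13, 11): e=[-6,-12,30] → .
    (5,6)@(11, 13): e=[6,-4,10] → .
  covered (2 px):
    . . . . . . . . .
    . . . . . . . . .
    . . . . . . . . .
    . . . . . . . . .
    . . . . . X . . .
    . . . . . X . . .
    . . . . . . . . .
T1:
  2·area = 44
  edge (6, 4)→(2, 14): d=(-4,10) inclusive
  edge (2, 14)→(0, 8): d=(-2,-6) inclusive
  edge (0, 8)→(6, 4): d=(6,-4) inclusive
    (2,2)@(5, 5): e=[6,36,2] → X
    (3,2)@(7, 5): e=[-14,48,10] → .
    (1,3)@(3, 7): e=[18,20,6] → X
    (2,3)@(5, 7): e=[-2,32,14] → .
    (0,4)@(1, 9): e=[30,4,10] → X
    (2,4)@(5, 9): e=[-10,28,26] → .
    (0,5)@(1, 11): e=[22,0,22] → X  [on edge]
    (2,5)@(5, 11): e=[-18,24,38] → .
    (0,6)@(1, 13): e=[14,-4,34] → .
    (1,6)@(3, 13): e=[-6,8,42] → .
  covered (6 px):
    . . . . . . . . .
    . . . . . . . . .
    . . X . . . . . .
    . X . . . . . . .
    X X . . . . . . .
    X X . . . . . . .
    . . . . . . . . .
T2:
  2·area = 112  (B↔C swapped to make it positive)
  edge (0, 4)→(16, 6): d=(16,2) inclusive
  edge (16, 6)→(16, 13): d=(0,7) inclusive
  edge (16, 13)→(0, 4): d=(-16,-9) inclusive
    (1,2)@(3, 5): e=[10,91,11] → X
    (2,2)@(5, 5): e=[6,77,29] → X
    (3,2)@(7, 5): e=[2,63,47] → X
    (4,2)@(9, 5): e=[-2,49,65] → .
    (1,3)@(3, 7): e=[42,91,-21] → .
    (2,3)@(5, 7): e=[38,77,-3] → .
    (3,3)@(7, 7): e=[34,63,15] → X
    (4,3)@(9, 7): e=[30,49,33] → X
    (5,3)@(11, 7): e=[26,35,51] → X
    (6,3)@(13, 7): e=[22,21,69] → X
    (7,3)@(15, 7): e=[18,7,87] → X
    (8,3)@(17, 7): e=[14,-7,105] → .
  covered (14 px):
    . . . . . . . . .
    . . . . . . . . .
    . X X X . . . . .
    . . . X X X X X .
    . . . . X X X X .
    . . . . . . X X .
    . . . . . . . . .
T3:
  degenerate (2·area = 0) — covers nothing

Z-buffer (winner per pixel, '.' = empty):
  . . . . . . . . .
  . . . . . . . . .
  . 2 2 2 . . . . .
  . 1 . 2 2 2 2 2 .
  1 1 . . 2 2 2 2 .
  1 1 . . . 0 2 2 .
  . . . . . . . . .

Result: 2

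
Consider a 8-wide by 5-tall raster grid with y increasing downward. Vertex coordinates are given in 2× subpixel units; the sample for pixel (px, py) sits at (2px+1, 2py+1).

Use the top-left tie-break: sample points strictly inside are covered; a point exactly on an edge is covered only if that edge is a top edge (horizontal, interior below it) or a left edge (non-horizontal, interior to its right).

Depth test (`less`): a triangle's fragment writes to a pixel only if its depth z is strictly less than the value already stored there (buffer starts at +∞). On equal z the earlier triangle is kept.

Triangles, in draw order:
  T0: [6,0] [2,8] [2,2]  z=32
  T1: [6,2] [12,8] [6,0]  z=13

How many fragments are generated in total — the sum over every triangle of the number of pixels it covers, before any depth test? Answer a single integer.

T0:
  2·area = 24
  edge (6, 0)→(2, 8): d=(-4,8) right/bottom  bias=-1
  edge (2, 8)→(2, 2): d=(0,-6) top-left  bias=+0
  edge (2, 2)→(6, 0): d=(4,-2) top-left  bias=+0
    (2,0)@(5, 1): e=[4,18,2] → X
    (3,0)@(7, 1): e=[-12,30,6] → .
    (1,1)@(3, 3): e=[12,6,6] → X
    (2,1)@(5, 3): e=[-4,18,10] → .
    (1,2)@(3, 5): e=[4,6,14] → X
    (2,2)@(5, 5): e=[-12,18,18] → .
    (1,3)@(3, 7): e=[-4,6,22] → .
  covered (3 px):
    . . X . . . . .
    . X . . . . . .
    . X . . . . . .
    . . . . . . . .
    . . . . . . . .
T1:
  2·area = 12  (B↔C swapped to make it positive)
  edge (6, 2)→(6, 0): d=(0,-2) top-left  bias=+0
  edge (6, 0)→(12, 8): d=(6,8) right/bottom  bias=-1
  edge (12, 8)→(6, 2): d=(-6,-6) top-left  bias=+0
    (2,0)@(5, 1): e=[-2,14,0] → .  [on edge]
    (3,1)@(7, 3): e=[2,10,0] → X  [on edge]
    (4,1)@(9, 3): e=[6,-6,12] → .
    (3,2)@(7, 5): e=[2,22,-12] → .
    (4,2)@(9, 5): e=[6,6,0] → X  [on edge]
    (5,2)@(11, 5): e=[10,-10,12] → .
    (4,3)@(9, 7): e=[6,18,-12] → .
    (5,3)@(11, 7): e=[10,2,0] → X  [on edge]
    (6,3)@(13, 7): e=[14,-14,12] → .
    (5,4)@(11, 9): e=[10,14,-12] → .
    (6,4)@(13, 9): e=[14,-2,0] → .  [on edge]
  covered (3 px):
    . . . . . . . .
    . . . X . . . .
    . . . . X . . .
    . . . . . X . .
    . . . . . . . .

Answer: 6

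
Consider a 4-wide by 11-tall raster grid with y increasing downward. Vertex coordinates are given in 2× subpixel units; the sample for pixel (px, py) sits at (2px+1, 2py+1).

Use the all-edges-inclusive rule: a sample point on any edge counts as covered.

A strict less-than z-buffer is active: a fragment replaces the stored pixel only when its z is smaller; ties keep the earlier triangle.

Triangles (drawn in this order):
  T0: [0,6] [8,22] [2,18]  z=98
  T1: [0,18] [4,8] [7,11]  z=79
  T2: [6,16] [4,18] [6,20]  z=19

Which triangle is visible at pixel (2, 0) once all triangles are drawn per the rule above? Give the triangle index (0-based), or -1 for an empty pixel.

T0:
  2·area = 64
  edge (0, 6)→(8, 22): d=(8,16) inclusive
  edge (8, 22)→(2, 18): d=(-6,-4) inclusive
  edge (2, 18)→(0, 6): d=(-2,-12) inclusive
    (0,4)@(1, 9): e=[8,50,6] → █
    (1,4)@(3, 9): e=[-24,58,30] → ·
    (0,5)@(1, 11): e=[24,38,2] → █
    (1,5)@(3, 11): e=[-8,46,26] → ·
    (0,6)@(1, 13): e=[40,26,-2] → ·
    (1,6)@(3, 13): e=[8,34,22] → █
    (2,6)@(5, 13): e=[-24,42,46] → ·
    (1,7)@(3, 15): e=[24,22,18] → █
    (2,7)@(5, 15): e=[-8,30,42] → ·
    (1,8)@(3, 17): e=[40,10,14] → █
    (2,8)@(5, 17): e=[8,18,38] → █
    (3,8)@(7, 17): e=[-24,26,62] → ·
  covered (8 px):
    · · · ·
    · · · ·
    · · · ·
    · · · ·
    █ · · ·
    █ · · ·
    · █ · ·
    · █ · ·
    · █ █ ·
    · · █ ·
    · · · █
T1:
  2·area = 42
  edge (0, 18)→(4, 8): d=(4,-10) inclusive
  edge (4, 8)→(7, 11): d=(3,3) inclusive
  edge (7, 11)→(0, 18): d=(-7,7) inclusive
    (0,2)@(1, 5): e=[-42,0,84] → ·  [on edge]
    (1,3)@(3, 7): e=[-14,0,56] → ·  [on edge]
    (2,4)@(5, 9): e=[14,0,28] → █  [on edge]
    (3,4)@(7, 9): e=[34,-6,14] → ·
    (1,5)@(3, 11): e=[2,12,28] → █
    (3,5)@(7, 11): e=[42,0,0] → █  [on edge]
    (1,6)@(3, 13): e=[10,18,14] → █
    (2,6)@(5, 13): e=[30,12,0] → █  [on edge]
    (3,6)@(7, 13): e=[50,6,-14] → ·
    (1,7)@(3, 15): e=[18,24,0] → █  [on edge]
    (2,7)@(5, 15): e=[38,18,-14] → ·
    (0,8)@(1, 17): e=[6,36,0] → █  [on edge]
  covered (8 px):
    · · · ·
    · · · ·
    · · · ·
    · · · ·
    · · █ ·
    · █ █ █
    · █ █ ·
    · █ · ·
    █ · · ·
    · · · ·
    · · · ·
T2:
  2·area = 8  (B↔C swapped to make it positive)
  edge (6, 16)→(6, 20): d=(0,4) inclusive
  edge (6, 20)→(4, 18): d=(-2,-2) inclusive
  edge (4, 18)→(6, 16): d=(2,-2) inclusive
    (0,7)@(1, 15): e=[20,0,-12] → ·  [on edge]
    (3,7)@(7, 15): e=[-4,12,0] → ·  [on edge]
    (1,8)@(3, 17): e=[12,0,-4] → ·  [on edge]
    (2,8)@(5, 17): e=[4,4,0] → █  [on edge]
    (3,8)@(7, 17): e=[-4,8,4] → ·
    (1,9)@(3, 19): e=[12,-4,0] → ·  [on edge]
    (2,9)@(5, 19): e=[4,0,4] → █  [on edge]
    (3,9)@(7, 19): e=[-4,4,8] → ·
    (0,10)@(1, 21): e=[20,-12,0] → ·  [on edge]
    (2,10)@(5, 21): e=[4,-4,8] → ·
    (3,10)@(7, 21): e=[-4,0,12] → ·  [on edge]
  covered (2 px):
    · · · ·
    · · · ·
    · · · ·
    · · · ·
    · · · ·
    · · · ·
    · · · ·
    · · · ·
    · · █ ·
    · · █ ·
    · · · ·

Z-buffer (winner per pixel, '.' = empty):
  . . . .
  . . . .
  . . . .
  . . . .
  0 . 1 .
  0 1 1 1
  . 1 1 .
  . 1 . .
  1 0 2 .
  . . 2 .
  . . . 0

Final: -1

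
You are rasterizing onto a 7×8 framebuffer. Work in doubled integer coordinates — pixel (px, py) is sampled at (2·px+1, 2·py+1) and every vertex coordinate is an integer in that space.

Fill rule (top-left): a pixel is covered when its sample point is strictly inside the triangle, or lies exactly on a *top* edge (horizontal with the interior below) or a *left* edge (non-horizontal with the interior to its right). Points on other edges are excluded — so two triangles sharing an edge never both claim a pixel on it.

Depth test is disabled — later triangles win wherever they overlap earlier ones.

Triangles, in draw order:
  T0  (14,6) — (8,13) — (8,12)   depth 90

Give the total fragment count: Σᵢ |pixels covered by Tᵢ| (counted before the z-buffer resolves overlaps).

T0:
  2·area = 6
  edge (14, 6)→(8, 13): d=(-6,7) right/bottom  bias=-1
  edge (8, 13)→(8, 12): d=(0,-1) top-left  bias=+0
  edge (8, 12)→(14, 6): d=(6,-6) top-left  bias=+0
    (6,3)@(13, 7): e=[1,5,0] → █  [on edge]
    (5,4)@(11, 9): e=[3,3,0] → █  [on edge]
    (6,4)@(13, 9): e=[-11,5,12] → ·
    (4,5)@(9, 11): e=[5,1,0] → █  [on edge]
    (5,5)@(11, 11): e=[-9,3,12] → ·
    (3,6)@(7, 13): e=[7,-1,0] → ·  [on edge]
    (4,6)@(9, 13): e=[-7,1,12] → ·
    (2,7)@(5, 15): e=[9,-3,0] → ·  [on edge]
  covered (3 px):
    · · · · · · ·
    · · · · · · ·
    · · · · · · ·
    · · · · · · █
    · · · · · █ ·
    · · · · █ · ·
    · · · · · · ·
    · · · · · · ·

Final: 3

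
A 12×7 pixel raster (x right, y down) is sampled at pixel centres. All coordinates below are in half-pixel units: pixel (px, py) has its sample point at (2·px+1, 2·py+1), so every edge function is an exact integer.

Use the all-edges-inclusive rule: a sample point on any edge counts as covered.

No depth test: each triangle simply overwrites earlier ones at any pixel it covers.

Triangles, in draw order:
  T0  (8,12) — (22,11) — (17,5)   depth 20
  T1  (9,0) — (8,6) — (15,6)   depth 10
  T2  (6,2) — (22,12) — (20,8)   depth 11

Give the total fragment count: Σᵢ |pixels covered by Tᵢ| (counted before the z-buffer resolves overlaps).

T0:
  2·area = 89  (B↔C swapped to make it positive)
  edge (8, 12)→(17, 5): d=(9,-7) inclusive
  edge (17, 5)→(22, 11): d=(5,6) inclusive
  edge (22, 11)→(8, 12): d=(-14,1) inclusive
    (8,2)@(17, 5): e=[0,0,89] → X  [on edge]
    (9,2)@(19, 5): e=[14,-12,87] → .
    (7,3)@(15, 7): e=[4,22,63] → X
    (9,3)@(19, 7): e=[32,-2,59] → .
    (6,4)@(13, 9): e=[8,44,37] → X
    (9,4)@(19, 9): e=[50,8,31] → X
    (10,4)@(21, 9): e=[64,-4,29] → .
    (5,5)@(11, 11): e=[12,66,11] → X
    (10,5)@(21, 11): e=[82,6,1] → X
    (11,5)@(23, 11): e=[96,-6,-1] → .
    (5,6)@(11, 13): e=[30,76,-17] → .
    (6,6)@(13, 13): e=[44,64,-19] → .
  covered (13 px):
    . . . . . . . . . . . .
    . . . . . . . . . . . .
    . . . . . . . . X . . .
    . . . . . . . X X . . .
    . . . . . . X X X X . .
    . . . . . X X X X X X .
    . . . . . . . . . . . .
T1:
  2·area = 42  (B↔C swapped to make it positive)
  edge (9, 0)→(15, 6): d=(6,6) inclusive
  edge (15, 6)→(8, 6): d=(-7,0) inclusive
  edge (8, 6)→(9, 0): d=(1,-6) inclusive
    (4,0)@(9, 1): e=[6,35,1] → X
    (5,0)@(11, 1): e=[-6,35,13] → .
    (4,1)@(9, 3): e=[18,21,3] → X
    (5,1)@(11, 3): e=[6,21,15] → X
    (6,1)@(13, 3): e=[-6,21,27] → .
    (4,2)@(9, 5): e=[30,7,5] → X
    (6,2)@(13, 5): e=[6,7,29] → X
    (7,2)@(15, 5): e=[-6,7,41] → .
    (4,3)@(9, 7): e=[42,-7,7] → .
    (5,3)@(11, 7): e=[30,-7,19] → .
    (6,3)@(13, 7): e=[18,-7,31] → .
  covered (6 px):
    . . . . X . . . . . . .
    . . . . X X . . . . . .
    . . . . X X X . . . . .
    . . . . . . . . . . . .
    . . . . . . . . . . . .
    . . . . . . . . . . . .
    . . . . . . . . . . . .
T2:
  2·area = 44  (B↔C swapped to make it positive)
  edge (6, 2)→(20, 8): d=(14,6) inclusive
  edge (20, 8)→(22, 12): d=(2,4) inclusive
  edge (22, 12)→(6, 2): d=(-16,-10) inclusive
    (5,2)@(11, 5): e=[12,30,2] → X
    (6,2)@(13, 5): e=[0,22,22] → X  [on edge]
    (7,2)@(15, 5): e=[-12,14,42] → .
    (5,3)@(11, 7): e=[40,34,-30] → .
    (6,3)@(13, 7): e=[28,26,-10] → .
    (7,3)@(15, 7): e=[16,18,10] → X
    (8,3)@(17, 7): e=[4,10,30] → X
    (9,3)@(19, 7): e=[-8,2,50] → .
    (7,4)@(15, 9): e=[44,22,-22] → .
    (8,4)@(17, 9): e=[32,14,-2] → .
    (9,4)@(19, 9): e=[20,6,18] → X
    (10,4)@(21, 9): e=[8,-2,38] → .
  covered (6 px):
    . . . . . . . . . . . .
    . . . . . . . . . . . .
    . . . . . X X . . . . .
    . . . . . . . X X . . .
    . . . . . . . . . X . .
    . . . . . . . . . . X .
    . . . . . . . . . . . .

Answer: 25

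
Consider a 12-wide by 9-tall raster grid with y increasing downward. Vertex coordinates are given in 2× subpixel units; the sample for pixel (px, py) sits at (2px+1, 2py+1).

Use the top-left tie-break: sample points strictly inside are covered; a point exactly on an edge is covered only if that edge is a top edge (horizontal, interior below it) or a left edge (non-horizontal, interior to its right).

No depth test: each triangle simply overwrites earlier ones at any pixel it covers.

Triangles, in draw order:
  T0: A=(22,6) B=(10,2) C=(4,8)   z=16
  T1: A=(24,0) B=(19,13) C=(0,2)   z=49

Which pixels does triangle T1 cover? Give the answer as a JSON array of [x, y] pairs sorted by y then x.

T0:
  2·area = 96  (B↔C swapped to make it positive)
  edge (22, 6)→(4, 8): d=(-18,2) right/bottom  bias=-1
  edge (4, 8)→(10, 2): d=(6,-6) top-left  bias=+0
  edge (10, 2)→(22, 6): d=(12,4) right/bottom  bias=-1
    (3,0)@(7, 1): e=[120,-24,0] → ·  [on edge]
    (5,0)@(11, 1): e=[112,0,-16] → ·  [on edge]
    (4,1)@(9, 3): e=[80,0,16] → █  [on edge]
    (5,1)@(11, 3): e=[76,12,8] → █
    (6,1)@(13, 3): e=[72,24,0] → ·  [on edge]
    (3,2)@(7, 5): e=[48,0,48] → █  [on edge]
    (6,2)@(13, 5): e=[36,36,24] → █
    (7,2)@(15, 5): e=[32,48,16] → █
    (8,2)@(17, 5): e=[28,60,8] → █
    (9,2)@(19, 5): e=[24,72,0] → ·  [on edge]
    (2,3)@(5, 7): e=[16,0,80] → █  [on edge]
    (6,3)@(13, 7): e=[0,48,48] → ·  [on edge]
    (1,4)@(3, 9): e=[-16,0,112] → ·  [on edge]
    (0,5)@(1, 11): e=[-48,0,144] → ·  [on edge]
  covered (12 px):
    · · · · · · · · · · · ·
    · · · · █ █ · · · · · ·
    · · · █ █ █ █ █ █ · · ·
    · · █ █ █ █ · · · · · ·
    · · · · · · · · · · · ·
    · · · · · · · · · · · ·
    · · · · · · · · · · · ·
    · · · · · · · · · · · ·
    · · · · · · · · · · · ·
T1:
  2·area = 302
  edge (24, 0)→(19, 13): d=(-5,13) right/bottom  bias=-1
  edge (19, 13)→(0, 2): d=(-19,-11) top-left  bias=+0
  edge (0, 2)→(24, 0): d=(24,-2) top-left  bias=+0
    (6,0)@(13, 1): e=[138,162,2] → █
    (7,0)@(15, 1): e=[112,184,6] → █
    (8,0)@(17, 1): e=[86,206,10] → █
    (9,0)@(19, 1): e=[60,228,14] → █
    (10,0)@(21, 1): e=[34,250,18] → █
    (11,0)@(23, 1): e=[8,272,22] → █
    (1,1)@(3, 3): e=[258,14,30] → █
    (2,1)@(5, 3): e=[232,36,34] → █
    (3,1)@(7, 3): e=[206,58,38] → █
    (4,1)@(9, 3): e=[180,80,42] → █
    (5,1)@(11, 3): e=[154,102,46] → █
    (11,1)@(23, 3): e=[-2,234,70] → ·
    (9,6)@(19, 13): e=[0,0,302] → ·  [on edge]
  covered (37 px):
    · · · · · · █ █ █ █ █ █
    · █ █ █ █ █ █ █ █ █ █ ·
    · · · █ █ █ █ █ █ █ █ ·
    · · · · █ █ █ █ █ █ █ ·
    · · · · · · █ █ █ █ · ·
    · · · · · · · · █ █ · ·
    · · · · · · · · · · · ·
    · · · · · · · · · · · ·
    · · · · · · · · · · · ·

Result: [[6,0],[7,0],[8,0],[9,0],[10,0],[11,0],[1,1],[2,1],[3,1],[4,1],[5,1],[6,1],[7,1],[8,1],[9,1],[10,1],[3,2],[4,2],[5,2],[6,2],[7,2],[8,2],[9,2],[10,2],[4,3],[5,3],[6,3],[7,3],[8,3],[9,3],[10,3],[6,4],[7,4],[8,4],[9,4],[8,5],[9,5]]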